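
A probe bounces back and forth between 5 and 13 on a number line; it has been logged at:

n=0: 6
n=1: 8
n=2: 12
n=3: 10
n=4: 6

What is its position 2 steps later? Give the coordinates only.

12

The value reflects between 5 and 13, moving 4 per step.
  step 5: 6 → 8
  step 6: 8 → 12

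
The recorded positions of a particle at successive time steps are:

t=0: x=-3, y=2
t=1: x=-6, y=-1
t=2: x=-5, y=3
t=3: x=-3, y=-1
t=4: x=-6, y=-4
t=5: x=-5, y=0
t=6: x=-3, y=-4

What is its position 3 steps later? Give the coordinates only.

x=-3, y=-7

The moves between consecutive positions are (-3, -3), (+1, +4), (+2, -4), (-3, -3), (+1, +4), (+2, -4); they repeat the 3-cycle [(-3, -3), (+1, +4), (+2, -4)].
step 7: apply (-3, -3) → x=-6, y=-7
step 8: apply (+1, +4) → x=-5, y=-3
step 9: apply (+2, -4) → x=-3, y=-7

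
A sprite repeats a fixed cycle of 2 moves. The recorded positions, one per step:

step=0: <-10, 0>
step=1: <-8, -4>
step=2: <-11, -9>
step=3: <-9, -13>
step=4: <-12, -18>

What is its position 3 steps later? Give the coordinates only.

<-11, -31>

Differencing gives <+2, -4>, <-3, -5>, <+2, -4>, <-3, -5>. This is the pattern <+2, -4>, <-3, -5> repeated.
step 5: apply <+2, -4> → <-10, -22>
step 6: apply <-3, -5> → <-13, -27>
step 7: apply <+2, -4> → <-11, -31>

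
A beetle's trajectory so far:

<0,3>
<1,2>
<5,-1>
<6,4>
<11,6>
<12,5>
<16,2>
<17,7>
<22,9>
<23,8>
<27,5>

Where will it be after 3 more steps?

<34,11>

The moves between consecutive positions are <+1,-1>, <+4,-3>, <+1,+5>, <+5,+2>, <+1,-1>, <+4,-3>, <+1,+5>, <+5,+2>, <+1,-1>, <+4,-3>; they repeat the 4-cycle [<+1,-1>, <+4,-3>, <+1,+5>, <+5,+2>].
step 11: apply <+1,+5> → <28,10>
step 12: apply <+5,+2> → <33,12>
step 13: apply <+1,-1> → <34,11>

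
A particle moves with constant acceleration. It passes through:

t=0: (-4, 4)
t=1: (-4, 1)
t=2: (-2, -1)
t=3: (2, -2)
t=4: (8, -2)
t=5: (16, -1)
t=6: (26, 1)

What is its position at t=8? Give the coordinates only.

Taking differences between consecutive positions: (+0, -3), (+2, -2), (+4, -1), (+6, +0), (+8, +1), (+10, +2). These grow by (+2, +1) each step.
step 7: (26, 1) + (+12, +3) → (38, 4)
step 8: (38, 4) + (+14, +4) → (52, 8)

(52, 8)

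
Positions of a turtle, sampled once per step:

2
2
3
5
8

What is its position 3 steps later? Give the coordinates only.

23

Successive displacements: +0, +1, +2, +3 — each changes by +1.
step 5: 8 + 4 → 12
step 6: 12 + 5 → 17
step 7: 17 + 6 → 23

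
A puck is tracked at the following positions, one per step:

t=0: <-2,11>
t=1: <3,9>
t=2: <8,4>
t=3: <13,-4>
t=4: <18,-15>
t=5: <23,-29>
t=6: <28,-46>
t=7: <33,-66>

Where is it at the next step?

First differences are <+5,-2>, <+5,-5>, <+5,-8>, <+5,-11>, <+5,-14>, <+5,-17>, <+5,-20>; their common second difference is <+0,-3> (constant acceleration).
step 8: <33,-66> + <+5,-23> → <38,-89>

<38,-89>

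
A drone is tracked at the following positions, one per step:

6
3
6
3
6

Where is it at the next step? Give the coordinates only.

3

Step-to-step displacements: -3, +3, -3, +3; each is -1× the previous.
step 5: 6 − 3 → 3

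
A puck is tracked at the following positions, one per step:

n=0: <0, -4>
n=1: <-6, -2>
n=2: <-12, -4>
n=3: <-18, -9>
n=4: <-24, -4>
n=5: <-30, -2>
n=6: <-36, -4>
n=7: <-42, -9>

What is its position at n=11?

First: linear, -6 per step → -66 at step 11.
Second: cycles through -4, -2, -4, -9 every 4 steps. Step 11 lands at position 3 of the cycle → -9.

<-66, -9>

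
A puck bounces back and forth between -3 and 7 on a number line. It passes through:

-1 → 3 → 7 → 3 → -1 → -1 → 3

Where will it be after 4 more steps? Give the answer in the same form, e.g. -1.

-1

The value reflects between -3 and 7, moving 4 per step.
  step 7: 3 → 7
  step 8: 7 → 3
  step 9: 3 → -1
  step 10: -1 → -1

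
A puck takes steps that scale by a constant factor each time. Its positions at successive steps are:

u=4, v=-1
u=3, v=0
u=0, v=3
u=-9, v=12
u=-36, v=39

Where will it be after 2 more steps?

The jumps are (-1, +1), (-3, +3), (-9, +9), (-27, +27) — a geometric progression with ratio 3.
step 5: u=-36, v=39 + (-81, +81) → u=-117, v=120
step 6: u=-117, v=120 + (-243, +243) → u=-360, v=363

u=-360, v=363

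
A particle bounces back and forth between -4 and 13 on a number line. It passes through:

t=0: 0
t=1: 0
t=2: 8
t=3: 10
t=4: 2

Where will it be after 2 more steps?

6

The value travels 8 per step and bounces off the walls at -4 and 13.
  step 5: 2 → -2
  step 6: -2 → 6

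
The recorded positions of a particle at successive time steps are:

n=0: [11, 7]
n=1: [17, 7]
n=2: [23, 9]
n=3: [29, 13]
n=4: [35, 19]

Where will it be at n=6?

First differences are [+6, +0], [+6, +2], [+6, +4], [+6, +6]; their common second difference is [+0, +2] (constant acceleration).
step 5: [35, 19] + [+6, +8] → [41, 27]
step 6: [41, 27] + [+6, +10] → [47, 37]

[47, 37]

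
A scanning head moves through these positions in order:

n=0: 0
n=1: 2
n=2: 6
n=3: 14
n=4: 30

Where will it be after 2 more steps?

Step-to-step displacements: +2, +4, +8, +16; each is 2× the previous.
step 5: 30 + 32 → 62
step 6: 62 + 64 → 126

126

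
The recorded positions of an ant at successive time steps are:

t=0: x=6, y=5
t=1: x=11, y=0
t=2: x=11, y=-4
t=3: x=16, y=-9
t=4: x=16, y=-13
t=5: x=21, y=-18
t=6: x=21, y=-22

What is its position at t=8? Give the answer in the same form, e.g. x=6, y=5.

The moves between consecutive positions are (+5, -5), (+0, -4), (+5, -5), (+0, -4), (+5, -5), (+0, -4); they repeat the 2-cycle [(+5, -5), (+0, -4)].
step 7: apply (+5, -5) → x=26, y=-27
step 8: apply (+0, -4) → x=26, y=-31

x=26, y=-31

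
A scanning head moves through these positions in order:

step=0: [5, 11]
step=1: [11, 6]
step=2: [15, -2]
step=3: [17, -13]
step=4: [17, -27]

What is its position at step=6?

Taking differences between consecutive positions: [+6, -5], [+4, -8], [+2, -11], [+0, -14]. These grow by [-2, -3] each step.
step 5: [17, -27] + [-2, -17] → [15, -44]
step 6: [15, -44] + [-4, -20] → [11, -64]

[11, -64]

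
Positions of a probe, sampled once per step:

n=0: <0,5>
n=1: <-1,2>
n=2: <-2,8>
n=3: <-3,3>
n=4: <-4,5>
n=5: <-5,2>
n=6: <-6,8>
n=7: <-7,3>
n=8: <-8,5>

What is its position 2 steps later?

First: linear, -1 per step → -10 at step 10.
Second: cycles through 5, 2, 8, 3 every 4 steps. Step 10 lands at position 2 of the cycle → 8.

<-10,8>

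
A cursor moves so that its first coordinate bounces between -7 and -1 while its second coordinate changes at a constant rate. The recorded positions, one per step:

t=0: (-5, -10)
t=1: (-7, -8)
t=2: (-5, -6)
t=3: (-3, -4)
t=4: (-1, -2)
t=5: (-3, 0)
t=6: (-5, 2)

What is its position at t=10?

(-1, 10)

The first coordinate reflects between -7 and -1, moving 2 per step.
  step 7: -5 → -7
  step 8: -7 → -5
  step 9: -5 → -3
  step 10: -3 → -1
The second coordinate changes by +2 each step: at step 10 it is 10.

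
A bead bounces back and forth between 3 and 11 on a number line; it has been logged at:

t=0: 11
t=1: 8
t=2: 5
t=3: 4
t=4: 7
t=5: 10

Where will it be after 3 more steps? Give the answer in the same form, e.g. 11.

The value travels 3 per step and bounces off the walls at 3 and 11.
  step 6: 10 → 9
  step 7: 9 → 6
  step 8: 6 → 3

3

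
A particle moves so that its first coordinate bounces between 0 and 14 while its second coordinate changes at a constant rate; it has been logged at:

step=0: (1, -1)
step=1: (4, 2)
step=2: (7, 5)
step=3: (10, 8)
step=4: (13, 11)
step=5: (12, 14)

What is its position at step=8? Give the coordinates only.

The first coordinate travels 3 per step and bounces off the walls at 0 and 14.
  step 6: 12 → 9
  step 7: 9 → 6
  step 8: 6 → 3
The second coordinate changes by +3 each step: at step 8 it is 23.

(3, 23)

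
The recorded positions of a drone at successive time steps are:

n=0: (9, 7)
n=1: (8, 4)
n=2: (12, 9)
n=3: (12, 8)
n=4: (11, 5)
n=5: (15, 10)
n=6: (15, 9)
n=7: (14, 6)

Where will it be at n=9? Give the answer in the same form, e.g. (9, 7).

(18, 10)

The moves between consecutive positions are (-1, -3), (+4, +5), (+0, -1), (-1, -3), (+4, +5), (+0, -1), (-1, -3); they repeat the 3-cycle [(-1, -3), (+4, +5), (+0, -1)].
step 8: apply (+4, +5) → (18, 11)
step 9: apply (+0, -1) → (18, 10)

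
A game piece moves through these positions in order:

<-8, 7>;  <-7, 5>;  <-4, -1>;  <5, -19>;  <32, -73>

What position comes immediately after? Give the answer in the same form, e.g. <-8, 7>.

The jumps are <+1, -2>, <+3, -6>, <+9, -18>, <+27, -54> — a geometric progression with ratio 3.
step 5: <32, -73> + <+81, -162> → <113, -235>

<113, -235>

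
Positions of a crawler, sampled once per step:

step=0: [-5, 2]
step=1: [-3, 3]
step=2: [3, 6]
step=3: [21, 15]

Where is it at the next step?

[75, 42]

Step-to-step displacements: [+2, +1], [+6, +3], [+18, +9]; each is 3× the previous.
step 4: [21, 15] + [+54, +27] → [75, 42]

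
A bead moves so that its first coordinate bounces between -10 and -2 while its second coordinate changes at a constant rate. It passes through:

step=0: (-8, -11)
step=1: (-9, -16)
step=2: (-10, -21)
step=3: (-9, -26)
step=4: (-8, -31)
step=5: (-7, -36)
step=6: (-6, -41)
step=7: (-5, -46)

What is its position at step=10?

The first coordinate reflects between -10 and -2, moving 1 per step.
  step 8: -5 → -4
  step 9: -4 → -3
  step 10: -3 → -2
The second coordinate changes by -5 each step: at step 10 it is -61.

(-2, -61)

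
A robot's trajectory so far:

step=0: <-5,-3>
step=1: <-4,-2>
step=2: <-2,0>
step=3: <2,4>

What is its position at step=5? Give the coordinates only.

Step-to-step displacements: <+1,+1>, <+2,+2>, <+4,+4>; each is 2× the previous.
step 4: <2,4> + <+8,+8> → <10,12>
step 5: <10,12> + <+16,+16> → <26,28>

<26,28>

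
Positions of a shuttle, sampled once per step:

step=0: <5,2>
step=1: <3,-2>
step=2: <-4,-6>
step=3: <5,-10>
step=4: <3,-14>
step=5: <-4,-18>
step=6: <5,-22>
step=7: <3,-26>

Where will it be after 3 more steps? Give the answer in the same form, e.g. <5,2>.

First: cycles through 5, 3, -4 every 3 steps. Step 10 lands at position 1 of the cycle → 3.
Second: linear, -4 per step → -38 at step 10.

<3,-38>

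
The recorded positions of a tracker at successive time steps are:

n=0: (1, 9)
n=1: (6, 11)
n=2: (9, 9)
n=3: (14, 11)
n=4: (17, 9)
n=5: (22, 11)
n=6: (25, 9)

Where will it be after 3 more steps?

The moves between consecutive positions are (+5, +2), (+3, -2), (+5, +2), (+3, -2), (+5, +2), (+3, -2); they repeat the 2-cycle [(+5, +2), (+3, -2)].
step 7: apply (+5, +2) → (30, 11)
step 8: apply (+3, -2) → (33, 9)
step 9: apply (+5, +2) → (38, 11)

(38, 11)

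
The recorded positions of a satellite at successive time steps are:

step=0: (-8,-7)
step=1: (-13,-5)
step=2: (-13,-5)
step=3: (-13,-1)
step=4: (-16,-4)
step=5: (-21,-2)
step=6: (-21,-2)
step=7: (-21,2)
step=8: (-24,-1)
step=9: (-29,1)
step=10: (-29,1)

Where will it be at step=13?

The moves between consecutive positions are (-5,+2), (+0,+0), (+0,+4), (-3,-3), (-5,+2), (+0,+0), (+0,+4), (-3,-3), (-5,+2), (+0,+0); they repeat the 4-cycle [(-5,+2), (+0,+0), (+0,+4), (-3,-3)].
step 11: apply (+0,+4) → (-29,5)
step 12: apply (-3,-3) → (-32,2)
step 13: apply (-5,+2) → (-37,4)

(-37,4)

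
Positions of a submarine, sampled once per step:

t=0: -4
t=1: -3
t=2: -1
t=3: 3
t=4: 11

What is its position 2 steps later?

59

The jumps are +1, +2, +4, +8 — a geometric progression with ratio 2.
step 5: 11 + 16 → 27
step 6: 27 + 32 → 59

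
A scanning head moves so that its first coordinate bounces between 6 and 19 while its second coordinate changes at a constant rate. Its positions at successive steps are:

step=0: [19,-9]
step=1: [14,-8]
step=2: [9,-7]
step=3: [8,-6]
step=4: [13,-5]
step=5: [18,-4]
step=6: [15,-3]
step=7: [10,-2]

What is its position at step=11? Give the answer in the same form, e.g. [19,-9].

The first coordinate reflects between 6 and 19, moving 5 per step.
  step 8: 10 → 7
  step 9: 7 → 12
  step 10: 12 → 17
  step 11: 17 → 16
The second coordinate changes by +1 each step: at step 11 it is 2.

[16,2]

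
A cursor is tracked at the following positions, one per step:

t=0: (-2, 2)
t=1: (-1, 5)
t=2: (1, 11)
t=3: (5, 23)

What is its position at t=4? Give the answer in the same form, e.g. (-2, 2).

(13, 47)

Step-to-step displacements: (+1, +3), (+2, +6), (+4, +12); each is 2× the previous.
step 4: (5, 23) + (+8, +24) → (13, 47)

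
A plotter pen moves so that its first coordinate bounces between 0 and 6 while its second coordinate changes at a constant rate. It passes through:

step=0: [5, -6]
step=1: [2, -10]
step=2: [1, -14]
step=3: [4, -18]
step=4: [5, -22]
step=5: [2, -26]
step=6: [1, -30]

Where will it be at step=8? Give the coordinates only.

[5, -38]

The first coordinate reflects between 0 and 6, moving 3 per step.
  step 7: 1 → 4
  step 8: 4 → 5
The second coordinate changes by -4 each step: at step 8 it is -38.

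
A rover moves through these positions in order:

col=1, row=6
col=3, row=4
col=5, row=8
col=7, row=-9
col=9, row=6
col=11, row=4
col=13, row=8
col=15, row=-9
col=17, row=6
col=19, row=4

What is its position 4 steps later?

col=27, row=4

The col coordinate changes by +2 each step, so at step 13 it is 1 + 13·(2) = 27.
The row coordinate repeats the cycle [6, 4, 8, -9] with period 4; step 13 mod 4 = 1, giving 4.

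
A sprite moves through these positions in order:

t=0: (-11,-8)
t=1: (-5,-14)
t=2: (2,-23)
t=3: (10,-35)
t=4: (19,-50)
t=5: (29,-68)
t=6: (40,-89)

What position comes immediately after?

First differences are (+6,-6), (+7,-9), (+8,-12), (+9,-15), (+10,-18), (+11,-21); their common second difference is (+1,-3) (constant acceleration).
step 7: (40,-89) + (+12,-24) → (52,-113)

(52,-113)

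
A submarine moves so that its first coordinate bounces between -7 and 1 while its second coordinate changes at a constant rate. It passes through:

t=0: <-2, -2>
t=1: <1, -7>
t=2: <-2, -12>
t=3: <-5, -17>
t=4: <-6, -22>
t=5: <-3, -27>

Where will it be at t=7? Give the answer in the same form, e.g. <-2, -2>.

The first coordinate reflects between -7 and 1, moving 3 per step.
  step 6: -3 → 0
  step 7: 0 → -1
The second coordinate changes by -5 each step: at step 7 it is -37.

<-1, -37>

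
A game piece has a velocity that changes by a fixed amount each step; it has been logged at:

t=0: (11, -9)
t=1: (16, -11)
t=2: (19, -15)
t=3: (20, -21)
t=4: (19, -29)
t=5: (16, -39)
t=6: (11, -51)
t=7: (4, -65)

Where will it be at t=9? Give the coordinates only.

Taking differences between consecutive positions: (+5, -2), (+3, -4), (+1, -6), (-1, -8), (-3, -10), (-5, -12), (-7, -14). These grow by (-2, -2) each step.
step 8: (4, -65) + (-9, -16) → (-5, -81)
step 9: (-5, -81) + (-11, -18) → (-16, -99)

(-16, -99)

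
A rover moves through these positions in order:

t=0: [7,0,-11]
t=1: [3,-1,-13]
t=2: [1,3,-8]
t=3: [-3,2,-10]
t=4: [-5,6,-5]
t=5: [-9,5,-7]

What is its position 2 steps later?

[-15,8,-4]

Differencing gives [-4,-1,-2], [-2,+4,+5], [-4,-1,-2], [-2,+4,+5], [-4,-1,-2]. This is the pattern [-4,-1,-2], [-2,+4,+5] repeated.
step 6: apply [-2,+4,+5] → [-11,9,-2]
step 7: apply [-4,-1,-2] → [-15,8,-4]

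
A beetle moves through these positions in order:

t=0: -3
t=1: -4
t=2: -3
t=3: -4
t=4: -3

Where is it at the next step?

Step-to-step displacements: -1, +1, -1, +1; each is -1× the previous.
step 5: -3 − 1 → -4

-4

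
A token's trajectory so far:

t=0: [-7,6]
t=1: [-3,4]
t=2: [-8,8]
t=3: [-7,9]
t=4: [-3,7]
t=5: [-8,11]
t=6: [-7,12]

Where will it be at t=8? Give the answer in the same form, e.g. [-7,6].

Differencing gives [+4,-2], [-5,+4], [+1,+1], [+4,-2], [-5,+4], [+1,+1]. This is the pattern [+4,-2], [-5,+4], [+1,+1] repeated.
step 7: apply [+4,-2] → [-3,10]
step 8: apply [-5,+4] → [-8,14]

[-8,14]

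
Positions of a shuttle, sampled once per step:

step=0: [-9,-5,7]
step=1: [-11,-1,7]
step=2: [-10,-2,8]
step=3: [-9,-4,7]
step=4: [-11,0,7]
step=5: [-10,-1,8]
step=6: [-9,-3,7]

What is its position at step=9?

[-9,-2,7]

Differencing gives [-2,+4,+0], [+1,-1,+1], [+1,-2,-1], [-2,+4,+0], [+1,-1,+1], [+1,-2,-1]. This is the pattern [-2,+4,+0], [+1,-1,+1], [+1,-2,-1] repeated.
step 7: apply [-2,+4,+0] → [-11,1,7]
step 8: apply [+1,-1,+1] → [-10,0,8]
step 9: apply [+1,-2,-1] → [-9,-2,7]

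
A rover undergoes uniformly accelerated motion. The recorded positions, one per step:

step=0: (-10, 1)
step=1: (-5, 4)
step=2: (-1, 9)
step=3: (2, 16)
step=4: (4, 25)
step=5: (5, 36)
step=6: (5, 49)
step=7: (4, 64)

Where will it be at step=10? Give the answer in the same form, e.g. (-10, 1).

First differences are (+5, +3), (+4, +5), (+3, +7), (+2, +9), (+1, +11), (+0, +13), (-1, +15); their common second difference is (-1, +2) (constant acceleration).
step 8: (4, 64) + (-2, +17) → (2, 81)
step 9: (2, 81) + (-3, +19) → (-1, 100)
step 10: (-1, 100) + (-4, +21) → (-5, 121)

(-5, 121)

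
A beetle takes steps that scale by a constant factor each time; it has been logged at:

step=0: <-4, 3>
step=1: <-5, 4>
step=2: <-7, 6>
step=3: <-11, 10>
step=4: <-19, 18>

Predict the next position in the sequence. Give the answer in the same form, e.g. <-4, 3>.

<-35, 34>

The jumps are <-1, +1>, <-2, +2>, <-4, +4>, <-8, +8> — a geometric progression with ratio 2.
step 5: <-19, 18> + <-16, +16> → <-35, 34>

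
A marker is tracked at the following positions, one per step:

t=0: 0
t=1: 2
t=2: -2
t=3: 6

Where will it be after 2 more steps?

22

The jumps are +2, -4, +8 — a geometric progression with ratio -2.
step 4: 6 − 16 → -10
step 5: -10 + 32 → 22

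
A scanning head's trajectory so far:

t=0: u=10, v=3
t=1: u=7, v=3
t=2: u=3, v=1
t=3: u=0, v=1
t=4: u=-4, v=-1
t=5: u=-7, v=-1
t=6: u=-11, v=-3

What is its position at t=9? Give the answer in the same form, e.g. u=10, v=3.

Step-to-step displacements: (-3,+0), (-4,-2), (-3,+0), (-4,-2), (-3,+0), (-4,-2) — a repeating cycle of length 2.
step 7: apply (-3,+0) → u=-14, v=-3
step 8: apply (-4,-2) → u=-18, v=-5
step 9: apply (-3,+0) → u=-21, v=-5

u=-21, v=-5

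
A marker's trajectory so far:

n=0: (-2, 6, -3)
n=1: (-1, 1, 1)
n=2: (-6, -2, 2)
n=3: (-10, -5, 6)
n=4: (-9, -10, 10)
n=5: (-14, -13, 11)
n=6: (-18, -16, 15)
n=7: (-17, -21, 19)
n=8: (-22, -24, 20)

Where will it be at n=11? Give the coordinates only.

(-30, -35, 29)

Step-to-step displacements: (+1, -5, +4), (-5, -3, +1), (-4, -3, +4), (+1, -5, +4), (-5, -3, +1), (-4, -3, +4), (+1, -5, +4), (-5, -3, +1) — a repeating cycle of length 3.
step 9: apply (-4, -3, +4) → (-26, -27, 24)
step 10: apply (+1, -5, +4) → (-25, -32, 28)
step 11: apply (-5, -3, +1) → (-30, -35, 29)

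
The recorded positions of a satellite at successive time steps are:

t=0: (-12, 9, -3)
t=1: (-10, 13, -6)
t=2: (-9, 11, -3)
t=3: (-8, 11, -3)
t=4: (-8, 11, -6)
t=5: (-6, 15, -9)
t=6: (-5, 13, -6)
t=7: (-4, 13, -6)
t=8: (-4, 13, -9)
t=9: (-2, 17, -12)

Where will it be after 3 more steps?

(0, 15, -12)

The moves between consecutive positions are (+2, +4, -3), (+1, -2, +3), (+1, +0, +0), (+0, +0, -3), (+2, +4, -3), (+1, -2, +3), (+1, +0, +0), (+0, +0, -3), (+2, +4, -3); they repeat the 4-cycle [(+2, +4, -3), (+1, -2, +3), (+1, +0, +0), (+0, +0, -3)].
step 10: apply (+1, -2, +3) → (-1, 15, -9)
step 11: apply (+1, +0, +0) → (0, 15, -9)
step 12: apply (+0, +0, -3) → (0, 15, -12)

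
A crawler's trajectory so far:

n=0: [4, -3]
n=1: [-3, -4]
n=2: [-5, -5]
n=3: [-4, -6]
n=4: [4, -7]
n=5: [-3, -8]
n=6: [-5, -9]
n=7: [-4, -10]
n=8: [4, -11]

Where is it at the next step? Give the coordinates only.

[-3, -12]

The first coordinate repeats the cycle [4, -3, -5, -4] with period 4; step 9 mod 4 = 1, giving -3.
The second coordinate changes by -1 each step, so at step 9 it is -3 + 9·(-1) = -12.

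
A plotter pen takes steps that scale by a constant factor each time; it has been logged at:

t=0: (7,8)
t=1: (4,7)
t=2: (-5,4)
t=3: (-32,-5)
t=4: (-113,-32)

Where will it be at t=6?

(-1085,-356)

The jumps are (-3,-1), (-9,-3), (-27,-9), (-81,-27) — a geometric progression with ratio 3.
step 5: (-113,-32) + (-243,-81) → (-356,-113)
step 6: (-356,-113) + (-729,-243) → (-1085,-356)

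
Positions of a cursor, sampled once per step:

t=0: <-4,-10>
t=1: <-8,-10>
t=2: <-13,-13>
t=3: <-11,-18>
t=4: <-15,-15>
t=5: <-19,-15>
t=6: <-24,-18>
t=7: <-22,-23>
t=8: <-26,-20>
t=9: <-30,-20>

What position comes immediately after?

Differencing gives <-4,+0>, <-5,-3>, <+2,-5>, <-4,+3>, <-4,+0>, <-5,-3>, <+2,-5>, <-4,+3>, <-4,+0>. This is the pattern <-4,+0>, <-5,-3>, <+2,-5>, <-4,+3> repeated.
step 10: apply <-5,-3> → <-35,-23>

<-35,-23>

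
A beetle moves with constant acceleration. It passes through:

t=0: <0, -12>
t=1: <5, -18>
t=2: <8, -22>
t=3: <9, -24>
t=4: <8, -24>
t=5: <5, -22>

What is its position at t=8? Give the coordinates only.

Successive displacements: <+5, -6>, <+3, -4>, <+1, -2>, <-1, +0>, <-3, +2> — each changes by <-2, +2>.
step 6: <5, -22> + <-5, +4> → <0, -18>
step 7: <0, -18> + <-7, +6> → <-7, -12>
step 8: <-7, -12> + <-9, +8> → <-16, -4>

<-16, -4>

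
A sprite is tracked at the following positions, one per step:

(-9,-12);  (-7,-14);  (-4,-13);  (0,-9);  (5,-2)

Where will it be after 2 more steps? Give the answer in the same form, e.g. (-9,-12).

(18,21)

Taking differences between consecutive positions: (+2,-2), (+3,+1), (+4,+4), (+5,+7). These grow by (+1,+3) each step.
step 5: (5,-2) + (+6,+10) → (11,8)
step 6: (11,8) + (+7,+13) → (18,21)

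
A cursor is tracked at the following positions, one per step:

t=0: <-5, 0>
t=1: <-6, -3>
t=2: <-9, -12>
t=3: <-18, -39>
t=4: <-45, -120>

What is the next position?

Step-to-step displacements: <-1, -3>, <-3, -9>, <-9, -27>, <-27, -81>; each is 3× the previous.
step 5: <-45, -120> + <-81, -243> → <-126, -363>

<-126, -363>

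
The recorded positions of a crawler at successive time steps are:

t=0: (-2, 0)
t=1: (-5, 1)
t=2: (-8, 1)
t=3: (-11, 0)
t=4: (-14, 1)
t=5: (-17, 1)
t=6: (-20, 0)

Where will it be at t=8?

(-26, 1)

The first coordinate changes by -3 each step, so at step 8 it is -2 + 8·(-3) = -26.
The second coordinate repeats the cycle [0, 1, 1] with period 3; step 8 mod 3 = 2, giving 1.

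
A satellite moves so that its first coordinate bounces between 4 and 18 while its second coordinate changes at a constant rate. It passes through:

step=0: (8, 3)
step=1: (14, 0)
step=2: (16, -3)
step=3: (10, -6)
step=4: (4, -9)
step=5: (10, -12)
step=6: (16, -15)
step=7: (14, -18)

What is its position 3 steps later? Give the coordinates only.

(12, -27)

The first coordinate travels 6 per step and bounces off the walls at 4 and 18.
  step 8: 14 → 8
  step 9: 8 → 6
  step 10: 6 → 12
The second coordinate changes by -3 each step: at step 10 it is -27.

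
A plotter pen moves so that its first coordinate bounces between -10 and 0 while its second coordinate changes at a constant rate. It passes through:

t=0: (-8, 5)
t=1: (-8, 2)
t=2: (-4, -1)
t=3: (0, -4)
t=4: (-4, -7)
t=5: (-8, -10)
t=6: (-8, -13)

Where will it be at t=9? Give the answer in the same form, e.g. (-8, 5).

The first coordinate reflects between -10 and 0, moving 4 per step.
  step 7: -8 → -4
  step 8: -4 → 0
  step 9: 0 → -4
The second coordinate changes by -3 each step: at step 9 it is -22.

(-4, -22)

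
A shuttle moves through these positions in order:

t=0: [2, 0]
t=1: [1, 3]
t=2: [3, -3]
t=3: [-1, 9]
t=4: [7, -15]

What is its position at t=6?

[23, -63]

The jumps are [-1, +3], [+2, -6], [-4, +12], [+8, -24] — a geometric progression with ratio -2.
step 5: [7, -15] + [-16, +48] → [-9, 33]
step 6: [-9, 33] + [+32, -96] → [23, -63]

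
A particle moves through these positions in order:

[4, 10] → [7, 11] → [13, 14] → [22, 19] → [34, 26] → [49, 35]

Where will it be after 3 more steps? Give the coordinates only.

Taking differences between consecutive positions: [+3, +1], [+6, +3], [+9, +5], [+12, +7], [+15, +9]. These grow by [+3, +2] each step.
step 6: [49, 35] + [+18, +11] → [67, 46]
step 7: [67, 46] + [+21, +13] → [88, 59]
step 8: [88, 59] + [+24, +15] → [112, 74]

[112, 74]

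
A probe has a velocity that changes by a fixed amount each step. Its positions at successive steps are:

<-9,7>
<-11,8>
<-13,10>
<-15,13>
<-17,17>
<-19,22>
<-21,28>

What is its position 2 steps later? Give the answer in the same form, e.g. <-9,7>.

Successive displacements: <-2,+1>, <-2,+2>, <-2,+3>, <-2,+4>, <-2,+5>, <-2,+6> — each changes by <+0,+1>.
step 7: <-21,28> + <-2,+7> → <-23,35>
step 8: <-23,35> + <-2,+8> → <-25,43>

<-25,43>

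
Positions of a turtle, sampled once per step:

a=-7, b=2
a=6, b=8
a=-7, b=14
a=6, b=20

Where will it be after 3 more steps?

a=-7, b=38

The a coordinate repeats the cycle [-7, 6] with period 2; step 6 mod 2 = 0, giving -7.
The b coordinate changes by +6 each step, so at step 6 it is 2 + 6·(6) = 38.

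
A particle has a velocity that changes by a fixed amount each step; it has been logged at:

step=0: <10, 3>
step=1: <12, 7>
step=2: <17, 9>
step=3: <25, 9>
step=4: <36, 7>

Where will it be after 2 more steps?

<67, -3>

First differences are <+2, +4>, <+5, +2>, <+8, +0>, <+11, -2>; their common second difference is <+3, -2> (constant acceleration).
step 5: <36, 7> + <+14, -4> → <50, 3>
step 6: <50, 3> + <+17, -6> → <67, -3>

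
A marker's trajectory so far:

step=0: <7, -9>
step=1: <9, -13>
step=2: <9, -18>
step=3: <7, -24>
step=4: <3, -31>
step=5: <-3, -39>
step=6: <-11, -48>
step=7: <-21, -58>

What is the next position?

Taking differences between consecutive positions: <+2, -4>, <+0, -5>, <-2, -6>, <-4, -7>, <-6, -8>, <-8, -9>, <-10, -10>. These grow by <-2, -1> each step.
step 8: <-21, -58> + <-12, -11> → <-33, -69>

<-33, -69>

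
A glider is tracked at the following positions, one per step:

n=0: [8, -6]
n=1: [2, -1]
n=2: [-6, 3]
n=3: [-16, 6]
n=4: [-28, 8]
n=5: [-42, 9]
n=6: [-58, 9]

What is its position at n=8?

[-96, 6]

Taking differences between consecutive positions: [-6, +5], [-8, +4], [-10, +3], [-12, +2], [-14, +1], [-16, +0]. These grow by [-2, -1] each step.
step 7: [-58, 9] + [-18, -1] → [-76, 8]
step 8: [-76, 8] + [-20, -2] → [-96, 6]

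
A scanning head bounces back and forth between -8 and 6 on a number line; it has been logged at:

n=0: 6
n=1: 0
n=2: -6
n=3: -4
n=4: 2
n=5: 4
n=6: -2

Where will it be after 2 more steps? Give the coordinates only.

The value reflects between -8 and 6, moving 6 per step.
  step 7: -2 → -8
  step 8: -8 → -2

-2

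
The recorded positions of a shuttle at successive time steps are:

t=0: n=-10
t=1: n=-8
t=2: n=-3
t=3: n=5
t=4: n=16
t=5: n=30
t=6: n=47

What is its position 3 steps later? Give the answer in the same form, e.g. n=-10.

n=116

Taking differences between consecutive positions: +2, +5, +8, +11, +14, +17. These grow by +3 each step.
step 7: 47 + 20 → n=67
step 8: 67 + 23 → n=90
step 9: 90 + 26 → n=116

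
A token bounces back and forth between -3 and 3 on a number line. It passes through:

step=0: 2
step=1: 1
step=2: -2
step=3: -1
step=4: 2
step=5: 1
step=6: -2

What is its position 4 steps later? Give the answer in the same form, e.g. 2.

-2

The value reflects between -3 and 3, moving 3 per step.
  step 7: -2 → -1
  step 8: -1 → 2
  step 9: 2 → 1
  step 10: 1 → -2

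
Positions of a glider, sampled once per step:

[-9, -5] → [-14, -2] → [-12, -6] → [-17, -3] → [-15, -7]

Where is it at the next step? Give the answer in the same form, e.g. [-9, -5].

[-20, -4]

Differencing gives [-5, +3], [+2, -4], [-5, +3], [+2, -4]. This is the pattern [-5, +3], [+2, -4] repeated.
step 5: apply [-5, +3] → [-20, -4]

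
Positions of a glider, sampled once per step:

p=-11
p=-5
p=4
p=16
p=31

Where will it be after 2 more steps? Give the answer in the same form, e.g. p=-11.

p=70

Taking differences between consecutive positions: +6, +9, +12, +15. These grow by +3 each step.
step 5: 31 + 18 → p=49
step 6: 49 + 21 → p=70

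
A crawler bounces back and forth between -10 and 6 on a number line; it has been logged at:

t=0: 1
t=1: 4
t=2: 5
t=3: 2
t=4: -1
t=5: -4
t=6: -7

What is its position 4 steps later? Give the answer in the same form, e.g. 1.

The value reflects between -10 and 6, moving 3 per step.
  step 7: -7 → -10
  step 8: -10 → -7
  step 9: -7 → -4
  step 10: -4 → -1

-1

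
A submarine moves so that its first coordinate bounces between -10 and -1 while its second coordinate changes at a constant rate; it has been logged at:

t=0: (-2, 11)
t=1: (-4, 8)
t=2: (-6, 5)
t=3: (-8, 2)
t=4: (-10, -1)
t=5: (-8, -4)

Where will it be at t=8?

The first coordinate travels 2 per step and bounces off the walls at -10 and -1.
  step 6: -8 → -6
  step 7: -6 → -4
  step 8: -4 → -2
The second coordinate changes by -3 each step: at step 8 it is -13.

(-2, -13)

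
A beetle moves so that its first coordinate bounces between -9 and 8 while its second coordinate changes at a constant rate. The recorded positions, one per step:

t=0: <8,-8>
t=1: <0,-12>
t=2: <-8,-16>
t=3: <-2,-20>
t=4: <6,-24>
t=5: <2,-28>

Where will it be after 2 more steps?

<-4,-36>

The first coordinate reflects between -9 and 8, moving 8 per step.
  step 6: 2 → -6
  step 7: -6 → -4
The second coordinate changes by -4 each step: at step 7 it is -36.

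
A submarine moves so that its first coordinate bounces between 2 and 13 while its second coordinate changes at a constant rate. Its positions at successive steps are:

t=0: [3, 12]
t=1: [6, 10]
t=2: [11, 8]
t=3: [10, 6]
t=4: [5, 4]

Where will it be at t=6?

The first coordinate reflects between 2 and 13, moving 5 per step.
  step 5: 5 → 4
  step 6: 4 → 9
The second coordinate changes by -2 each step: at step 6 it is 0.

[9, 0]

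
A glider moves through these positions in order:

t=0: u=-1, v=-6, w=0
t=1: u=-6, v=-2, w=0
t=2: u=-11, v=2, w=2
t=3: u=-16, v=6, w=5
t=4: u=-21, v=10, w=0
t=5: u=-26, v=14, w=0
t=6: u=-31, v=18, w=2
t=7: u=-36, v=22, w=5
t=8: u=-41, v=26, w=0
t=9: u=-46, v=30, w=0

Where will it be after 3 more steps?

u=-61, v=42, w=0

U: linear, -5 per step → -61 at step 12.
V: linear, +4 per step → 42 at step 12.
W: cycles through 0, 0, 2, 5 every 4 steps. Step 12 lands at position 0 of the cycle → 0.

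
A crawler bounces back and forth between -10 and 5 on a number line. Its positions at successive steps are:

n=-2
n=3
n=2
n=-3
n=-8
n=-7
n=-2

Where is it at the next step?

The value travels 5 per step and bounces off the walls at -10 and 5.
  step 7: -2 → 3

n=3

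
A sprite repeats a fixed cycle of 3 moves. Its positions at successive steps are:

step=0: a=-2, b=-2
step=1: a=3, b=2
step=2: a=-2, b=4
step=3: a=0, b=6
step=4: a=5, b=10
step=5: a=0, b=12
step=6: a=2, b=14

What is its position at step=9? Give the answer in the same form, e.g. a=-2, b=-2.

The moves between consecutive positions are (+5, +4), (-5, +2), (+2, +2), (+5, +4), (-5, +2), (+2, +2); they repeat the 3-cycle [(+5, +4), (-5, +2), (+2, +2)].
step 7: apply (+5, +4) → a=7, b=18
step 8: apply (-5, +2) → a=2, b=20
step 9: apply (+2, +2) → a=4, b=22

a=4, b=22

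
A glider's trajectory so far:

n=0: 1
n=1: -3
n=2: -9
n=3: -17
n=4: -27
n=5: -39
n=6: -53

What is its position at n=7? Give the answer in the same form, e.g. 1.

-69

First differences are -4, -6, -8, -10, -12, -14; their common second difference is -2 (constant acceleration).
step 7: -53 − 16 → -69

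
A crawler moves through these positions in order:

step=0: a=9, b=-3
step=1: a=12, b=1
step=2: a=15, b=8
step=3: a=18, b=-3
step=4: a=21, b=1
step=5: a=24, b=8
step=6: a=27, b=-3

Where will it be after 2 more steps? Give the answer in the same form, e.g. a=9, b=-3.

The a coordinate changes by +3 each step, so at step 8 it is 9 + 8·(3) = 33.
The b coordinate repeats the cycle [-3, 1, 8] with period 3; step 8 mod 3 = 2, giving 8.

a=33, b=8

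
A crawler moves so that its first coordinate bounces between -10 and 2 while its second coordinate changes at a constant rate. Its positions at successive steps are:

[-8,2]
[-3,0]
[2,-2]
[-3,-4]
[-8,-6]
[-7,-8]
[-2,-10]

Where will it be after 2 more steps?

[-4,-14]

The first coordinate travels 5 per step and bounces off the walls at -10 and 2.
  step 7: -2 → 1
  step 8: 1 → -4
The second coordinate changes by -2 each step: at step 8 it is -14.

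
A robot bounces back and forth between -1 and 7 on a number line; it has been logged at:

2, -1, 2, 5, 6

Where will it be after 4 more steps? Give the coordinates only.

4

The value travels 3 per step and bounces off the walls at -1 and 7.
  step 5: 6 → 3
  step 6: 3 → 0
  step 7: 0 → 1
  step 8: 1 → 4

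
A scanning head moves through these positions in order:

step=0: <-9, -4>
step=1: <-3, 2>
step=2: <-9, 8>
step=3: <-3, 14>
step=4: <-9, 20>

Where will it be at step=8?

First: cycles through -9, -3 every 2 steps. Step 8 lands at position 0 of the cycle → -9.
Second: linear, +6 per step → 44 at step 8.

<-9, 44>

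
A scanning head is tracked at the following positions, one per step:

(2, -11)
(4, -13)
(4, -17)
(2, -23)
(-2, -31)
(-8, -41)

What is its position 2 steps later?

(-26, -67)

Successive displacements: (+2, -2), (+0, -4), (-2, -6), (-4, -8), (-6, -10) — each changes by (-2, -2).
step 6: (-8, -41) + (-8, -12) → (-16, -53)
step 7: (-16, -53) + (-10, -14) → (-26, -67)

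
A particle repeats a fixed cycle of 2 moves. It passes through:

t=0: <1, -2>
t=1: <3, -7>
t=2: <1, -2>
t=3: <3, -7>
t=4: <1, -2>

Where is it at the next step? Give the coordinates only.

<3, -7>

The moves between consecutive positions are <+2, -5>, <-2, +5>, <+2, -5>, <-2, +5>; they repeat the 2-cycle [<+2, -5>, <-2, +5>].
step 5: apply <+2, -5> → <3, -7>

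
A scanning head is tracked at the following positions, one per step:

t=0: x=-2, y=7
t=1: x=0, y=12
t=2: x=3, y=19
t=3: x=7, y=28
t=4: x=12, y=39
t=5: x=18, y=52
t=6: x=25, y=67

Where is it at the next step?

First differences are (+2, +5), (+3, +7), (+4, +9), (+5, +11), (+6, +13), (+7, +15); their common second difference is (+1, +2) (constant acceleration).
step 7: x=25, y=67 + (+8, +17) → x=33, y=84

x=33, y=84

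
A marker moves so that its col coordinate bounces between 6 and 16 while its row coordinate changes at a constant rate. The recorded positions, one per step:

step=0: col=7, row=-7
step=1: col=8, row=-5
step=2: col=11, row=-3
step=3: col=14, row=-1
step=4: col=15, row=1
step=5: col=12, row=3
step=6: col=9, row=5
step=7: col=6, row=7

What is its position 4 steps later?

The col coordinate reflects between 6 and 16, moving 3 per step.
  step 8: 6 → 9
  step 9: 9 → 12
  step 10: 12 → 15
  step 11: 15 → 14
The row coordinate changes by +2 each step: at step 11 it is 15.

col=14, row=15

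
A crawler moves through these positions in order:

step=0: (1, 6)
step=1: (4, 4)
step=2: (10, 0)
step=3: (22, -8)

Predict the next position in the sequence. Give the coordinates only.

The jumps are (+3, -2), (+6, -4), (+12, -8) — a geometric progression with ratio 2.
step 4: (22, -8) + (+24, -16) → (46, -24)

(46, -24)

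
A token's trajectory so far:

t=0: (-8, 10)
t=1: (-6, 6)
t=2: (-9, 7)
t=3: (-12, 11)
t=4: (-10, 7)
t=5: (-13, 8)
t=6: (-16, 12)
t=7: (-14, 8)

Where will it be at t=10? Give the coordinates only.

(-18, 9)

Step-to-step displacements: (+2, -4), (-3, +1), (-3, +4), (+2, -4), (-3, +1), (-3, +4), (+2, -4) — a repeating cycle of length 3.
step 8: apply (-3, +1) → (-17, 9)
step 9: apply (-3, +4) → (-20, 13)
step 10: apply (+2, -4) → (-18, 9)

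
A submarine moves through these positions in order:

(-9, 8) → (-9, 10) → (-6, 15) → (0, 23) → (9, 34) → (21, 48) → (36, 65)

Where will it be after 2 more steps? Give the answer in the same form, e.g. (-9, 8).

First differences are (+0, +2), (+3, +5), (+6, +8), (+9, +11), (+12, +14), (+15, +17); their common second difference is (+3, +3) (constant acceleration).
step 7: (36, 65) + (+18, +20) → (54, 85)
step 8: (54, 85) + (+21, +23) → (75, 108)

(75, 108)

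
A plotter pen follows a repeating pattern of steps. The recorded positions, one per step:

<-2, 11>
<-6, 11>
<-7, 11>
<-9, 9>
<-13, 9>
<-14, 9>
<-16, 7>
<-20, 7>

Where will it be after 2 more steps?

<-23, 5>

The moves between consecutive positions are <-4, +0>, <-1, +0>, <-2, -2>, <-4, +0>, <-1, +0>, <-2, -2>, <-4, +0>; they repeat the 3-cycle [<-4, +0>, <-1, +0>, <-2, -2>].
step 8: apply <-1, +0> → <-21, 7>
step 9: apply <-2, -2> → <-23, 5>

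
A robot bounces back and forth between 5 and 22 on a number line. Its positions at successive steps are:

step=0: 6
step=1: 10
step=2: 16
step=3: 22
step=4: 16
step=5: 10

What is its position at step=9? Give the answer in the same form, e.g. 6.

20

The value reflects between 5 and 22, moving 6 per step.
  step 6: 10 → 6
  step 7: 6 → 12
  step 8: 12 → 18
  step 9: 18 → 20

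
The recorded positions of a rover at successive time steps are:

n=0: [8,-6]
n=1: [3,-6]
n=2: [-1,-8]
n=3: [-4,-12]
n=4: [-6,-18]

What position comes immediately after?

[-7,-26]

First differences are [-5,+0], [-4,-2], [-3,-4], [-2,-6]; their common second difference is [+1,-2] (constant acceleration).
step 5: [-6,-18] + [-1,-8] → [-7,-26]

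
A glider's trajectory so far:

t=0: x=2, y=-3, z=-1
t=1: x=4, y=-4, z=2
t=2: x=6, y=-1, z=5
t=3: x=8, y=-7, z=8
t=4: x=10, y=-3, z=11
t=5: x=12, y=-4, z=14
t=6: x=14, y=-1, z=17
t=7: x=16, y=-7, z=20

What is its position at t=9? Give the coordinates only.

The x coordinate changes by +2 each step, so at step 9 it is 2 + 9·(2) = 20.
The y coordinate repeats the cycle [-3, -4, -1, -7] with period 4; step 9 mod 4 = 1, giving -4.
The z coordinate changes by +3 each step, so at step 9 it is -1 + 9·(3) = 26.

x=20, y=-4, z=26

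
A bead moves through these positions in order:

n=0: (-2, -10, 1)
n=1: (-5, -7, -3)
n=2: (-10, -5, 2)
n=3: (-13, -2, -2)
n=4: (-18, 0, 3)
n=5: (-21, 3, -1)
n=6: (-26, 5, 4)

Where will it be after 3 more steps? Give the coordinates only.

Step-to-step displacements: (-3, +3, -4), (-5, +2, +5), (-3, +3, -4), (-5, +2, +5), (-3, +3, -4), (-5, +2, +5) — a repeating cycle of length 2.
step 7: apply (-3, +3, -4) → (-29, 8, 0)
step 8: apply (-5, +2, +5) → (-34, 10, 5)
step 9: apply (-3, +3, -4) → (-37, 13, 1)

(-37, 13, 1)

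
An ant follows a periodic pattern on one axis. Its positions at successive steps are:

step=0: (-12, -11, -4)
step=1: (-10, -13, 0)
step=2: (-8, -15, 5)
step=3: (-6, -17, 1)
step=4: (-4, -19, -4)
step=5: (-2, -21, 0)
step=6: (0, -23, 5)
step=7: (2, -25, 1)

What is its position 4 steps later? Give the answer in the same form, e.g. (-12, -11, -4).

(10, -33, 1)

First: linear, +2 per step → 10 at step 11.
Second: linear, -2 per step → -33 at step 11.
Third: cycles through -4, 0, 5, 1 every 4 steps. Step 11 lands at position 3 of the cycle → 1.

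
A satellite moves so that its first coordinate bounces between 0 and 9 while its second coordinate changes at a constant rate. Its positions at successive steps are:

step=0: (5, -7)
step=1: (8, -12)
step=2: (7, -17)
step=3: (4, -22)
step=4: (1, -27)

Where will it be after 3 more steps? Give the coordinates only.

The first coordinate travels 3 per step and bounces off the walls at 0 and 9.
  step 5: 1 → 2
  step 6: 2 → 5
  step 7: 5 → 8
The second coordinate changes by -5 each step: at step 7 it is -42.

(8, -42)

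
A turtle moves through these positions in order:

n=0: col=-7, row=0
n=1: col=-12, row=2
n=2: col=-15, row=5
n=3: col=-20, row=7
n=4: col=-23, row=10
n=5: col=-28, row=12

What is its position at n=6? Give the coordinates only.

col=-31, row=15

Differencing gives (-5, +2), (-3, +3), (-5, +2), (-3, +3), (-5, +2). This is the pattern (-5, +2), (-3, +3) repeated.
step 6: apply (-3, +3) → col=-31, row=15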